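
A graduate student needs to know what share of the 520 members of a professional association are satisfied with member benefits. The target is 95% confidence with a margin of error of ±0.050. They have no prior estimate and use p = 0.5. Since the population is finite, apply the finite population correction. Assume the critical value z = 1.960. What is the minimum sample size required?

Unadjusted: n₀ = 1.960² × 0.50 × 0.50 / 0.050² ≈ 384.16, so n₀ = 385.
Finite population correction with N = 520: n = n₀ / (1 + (n₀−1)/N) = 385 / (1 + 384/520) = 385 / 1.7385 ≈ 221.46.
Rounding up, n = 222.

222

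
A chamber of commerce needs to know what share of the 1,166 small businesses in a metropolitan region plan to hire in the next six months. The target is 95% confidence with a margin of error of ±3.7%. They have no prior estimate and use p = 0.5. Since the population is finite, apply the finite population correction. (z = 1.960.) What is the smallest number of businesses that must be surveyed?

439

Unadjusted: n₀ = 1.960² × 0.50 × 0.50 / 0.037² ≈ 701.53, so n₀ = 702.
Finite population correction with N = 1,166: n = n₀ / (1 + (n₀−1)/N) = 702 / (1 + 701/1166) = 702 / 1.6012 ≈ 438.42.
Rounding up, n = 439.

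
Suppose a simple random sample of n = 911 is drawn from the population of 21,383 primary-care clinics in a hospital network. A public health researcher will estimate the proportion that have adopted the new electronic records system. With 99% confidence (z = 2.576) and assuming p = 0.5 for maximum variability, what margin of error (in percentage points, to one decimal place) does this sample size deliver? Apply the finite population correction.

Finite-population factor: (N−n)/(N−1) = (21383−911)/(21383−1) = 0.9574.
SE(p̂) = √[p(1−p)/n · (N−n)/(N−1)] = √[0.2500/911 × 0.9574] = 0.01621.
E = z × SE = 2.576 × 0.01621 = 0.04176 ≈ 4.2 percentage points.

4.2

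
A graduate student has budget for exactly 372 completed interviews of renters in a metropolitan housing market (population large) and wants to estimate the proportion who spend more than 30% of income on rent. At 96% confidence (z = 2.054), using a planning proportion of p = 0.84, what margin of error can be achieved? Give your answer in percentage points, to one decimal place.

3.9

SE(p̂) = √[p(1−p)/n] = √[0.1344/372] = 0.01901.
E = z × SE = 2.054 × 0.01901 = 0.03904, or 3.9 percentage points.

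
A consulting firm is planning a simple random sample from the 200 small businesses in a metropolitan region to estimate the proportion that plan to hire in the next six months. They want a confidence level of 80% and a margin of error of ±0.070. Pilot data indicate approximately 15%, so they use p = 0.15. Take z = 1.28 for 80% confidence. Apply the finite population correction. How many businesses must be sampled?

Unadjusted: n₀ = 1.28² × 0.15 × 0.85 / 0.070² ≈ 42.63, so n₀ = 43.
Finite population correction with N = 200: n = n₀ / (1 + (n₀−1)/N) = 43 / (1 + 42/200) = 43 / 1.2100 ≈ 35.54.
Rounding up, n = 36.

36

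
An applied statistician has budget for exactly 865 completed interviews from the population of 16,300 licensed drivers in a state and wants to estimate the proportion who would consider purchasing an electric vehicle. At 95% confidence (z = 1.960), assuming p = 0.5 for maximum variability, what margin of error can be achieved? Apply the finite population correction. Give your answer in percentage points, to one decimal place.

3.2

Finite-population factor: (N−n)/(N−1) = (16300−865)/(16300−1) = 0.9470.
SE(p̂) = √[p(1−p)/n · (N−n)/(N−1)] = √[0.2500/865 × 0.9470] = 0.01654.
E = z × SE = 1.960 × 0.01654 = 0.03243 ≈ 3.2 percentage points.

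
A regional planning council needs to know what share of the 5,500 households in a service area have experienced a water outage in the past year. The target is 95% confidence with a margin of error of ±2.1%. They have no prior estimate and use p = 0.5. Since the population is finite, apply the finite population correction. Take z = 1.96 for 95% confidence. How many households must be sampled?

1561

Unadjusted: n₀ = 1.96² × 0.50 × 0.50 / 0.021² ≈ 2177.78, so n₀ = 2178.
Finite population correction with N = 5,500: n = n₀ / (1 + (n₀−1)/N) = 2178 / (1 + 2177/5500) = 2178 / 1.3958 ≈ 1560.38.
Rounding up, n = 1561.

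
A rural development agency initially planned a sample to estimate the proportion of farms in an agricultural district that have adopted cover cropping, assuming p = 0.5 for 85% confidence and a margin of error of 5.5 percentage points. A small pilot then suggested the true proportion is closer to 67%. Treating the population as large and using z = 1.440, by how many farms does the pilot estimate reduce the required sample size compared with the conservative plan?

Conservative (p = 0.5): n = 1.440² × 0.25 / 0.055² ≈ 171.37 → 172.
Using p = 0.67: p(1−p) = 0.2211, so n = 1.440² × 0.2211 / 0.055² ≈ 151.56 → 152.
Reduction: 172 − 152 = 20.

20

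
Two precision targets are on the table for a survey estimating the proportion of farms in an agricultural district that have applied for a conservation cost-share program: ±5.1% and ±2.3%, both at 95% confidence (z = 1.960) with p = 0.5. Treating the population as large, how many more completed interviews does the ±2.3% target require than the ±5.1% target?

1446

At ±5.1%: n = 1.960² × 0.2500 / 0.051² ≈ 369.24 → 370.
At ±2.3%: n = 1.960² × 0.2500 / 0.023² ≈ 1815.50 → 1816.
Additional respondents: 1816 − 370 = 1446.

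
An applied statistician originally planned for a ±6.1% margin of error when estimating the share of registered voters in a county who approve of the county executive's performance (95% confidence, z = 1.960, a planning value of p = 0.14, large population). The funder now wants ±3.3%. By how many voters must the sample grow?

300

At ±6.1%: n = 1.960² × 0.1204 / 0.061² ≈ 124.30 → 125.
At ±3.3%: n = 1.960² × 0.1204 / 0.033² ≈ 424.73 → 425.
Additional respondents: 425 − 125 = 300.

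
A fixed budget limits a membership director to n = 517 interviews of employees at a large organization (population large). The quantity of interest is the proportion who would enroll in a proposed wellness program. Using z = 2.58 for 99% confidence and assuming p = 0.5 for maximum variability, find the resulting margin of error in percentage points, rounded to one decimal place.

5.7

SE(p̂) = √[p(1−p)/n] = √[0.2500/517] = 0.02199.
E = z × SE = 2.58 × 0.02199 = 0.05673, or 5.7 percentage points.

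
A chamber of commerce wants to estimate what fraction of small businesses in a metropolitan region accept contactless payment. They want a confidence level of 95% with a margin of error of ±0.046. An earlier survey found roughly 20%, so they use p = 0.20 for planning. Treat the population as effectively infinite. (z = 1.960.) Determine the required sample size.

With p = 0.20, p(1−p) = 0.1600.
n = z²·p(1−p)/E² = 1.960² × 0.1600 / 0.046² = 3.8416 × 0.1600 / 0.002116 ≈ 290.48.
Rounding up gives n = 291.

291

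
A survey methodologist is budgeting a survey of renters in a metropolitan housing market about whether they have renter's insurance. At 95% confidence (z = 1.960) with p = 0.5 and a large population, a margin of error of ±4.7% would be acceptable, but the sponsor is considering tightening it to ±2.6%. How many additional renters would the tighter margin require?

986

At ±4.7%: n = 1.960² × 0.2500 / 0.047² ≈ 434.77 → 435.
At ±2.6%: n = 1.960² × 0.2500 / 0.026² ≈ 1420.71 → 1421.
Additional respondents: 1421 − 435 = 986.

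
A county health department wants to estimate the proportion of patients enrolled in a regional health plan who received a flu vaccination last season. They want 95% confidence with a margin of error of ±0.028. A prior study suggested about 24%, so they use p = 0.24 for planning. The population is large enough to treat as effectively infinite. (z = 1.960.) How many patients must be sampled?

894

With p = 0.24, p(1−p) = 0.1824.
n = z²·p(1−p)/E² = 1.960² × 0.1824 / 0.028² = 3.8416 × 0.1824 / 0.000784 ≈ 893.76.
Rounding up gives n = 894.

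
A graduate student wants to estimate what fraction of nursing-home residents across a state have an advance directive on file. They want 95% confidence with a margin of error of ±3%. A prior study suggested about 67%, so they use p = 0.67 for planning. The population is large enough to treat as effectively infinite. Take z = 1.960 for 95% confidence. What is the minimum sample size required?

944

With p = 0.67, p(1−p) = 0.2211.
n = z²·p(1−p)/E² = 1.960² × 0.2211 / 0.030² = 3.8416 × 0.2211 / 0.000900 ≈ 943.75.
Rounding up gives n = 944.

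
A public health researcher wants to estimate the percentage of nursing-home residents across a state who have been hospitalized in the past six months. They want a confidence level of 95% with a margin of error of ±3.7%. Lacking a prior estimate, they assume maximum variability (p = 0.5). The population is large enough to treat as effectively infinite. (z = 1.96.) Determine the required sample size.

702

With p = 0.5, p(1−p) = 0.25.
n = z²·p(1−p)/E² = 1.96² × 0.2500 / 0.037² = 3.8416 × 0.2500 / 0.001369 ≈ 701.53.
Rounding up gives n = 702.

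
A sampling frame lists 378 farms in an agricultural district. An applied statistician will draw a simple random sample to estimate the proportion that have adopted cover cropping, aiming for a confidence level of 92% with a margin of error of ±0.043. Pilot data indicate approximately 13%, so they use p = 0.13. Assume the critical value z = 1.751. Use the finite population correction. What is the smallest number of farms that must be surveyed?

Unadjusted: n₀ = 1.751² × 0.13 × 0.87 / 0.043² ≈ 187.54, so n₀ = 188.
Finite population correction with N = 378: n = n₀ / (1 + (n₀−1)/N) = 188 / (1 + 187/378) = 188 / 1.4947 ≈ 125.78.
Rounding up, n = 126.

126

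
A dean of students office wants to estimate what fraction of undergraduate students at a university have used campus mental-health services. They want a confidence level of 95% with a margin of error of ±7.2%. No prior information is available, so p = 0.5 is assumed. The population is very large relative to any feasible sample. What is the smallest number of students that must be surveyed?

For 95% confidence, z = 1.96.
With p = 0.5, p(1−p) = 0.25.
n = z²·p(1−p)/E² = 1.96² × 0.2500 / 0.072² = 3.8416 × 0.2500 / 0.005184 ≈ 185.26.
Rounding up gives n = 186.

186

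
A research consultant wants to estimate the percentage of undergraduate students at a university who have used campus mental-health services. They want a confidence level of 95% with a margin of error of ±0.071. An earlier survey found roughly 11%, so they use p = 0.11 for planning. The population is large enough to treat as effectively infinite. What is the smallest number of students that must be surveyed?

75

For 95% confidence, z = 1.960.
With p = 0.11, p(1−p) = 0.0979.
n = z²·p(1−p)/E² = 1.960² × 0.0979 / 0.071² = 3.8416 × 0.0979 / 0.005041 ≈ 74.61.
Rounding up gives n = 75.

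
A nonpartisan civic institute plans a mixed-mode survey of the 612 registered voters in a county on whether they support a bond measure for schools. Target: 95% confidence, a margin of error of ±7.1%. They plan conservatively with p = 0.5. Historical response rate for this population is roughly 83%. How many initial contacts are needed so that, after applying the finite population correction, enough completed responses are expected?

176

For 95% confidence, z = 1.960.
Completed interviews needed (unadjusted): n₀ = 1.960² × 0.2500 / 0.071² ≈ 190.52 → 191.
FPC for N = 612: n = 191 / (1 + 190/612) = 191 / 1.3105 ≈ 145.75 → 146.
At an 83% response rate, contacts needed = 146 / 0.83 ≈ 175.90 → 176.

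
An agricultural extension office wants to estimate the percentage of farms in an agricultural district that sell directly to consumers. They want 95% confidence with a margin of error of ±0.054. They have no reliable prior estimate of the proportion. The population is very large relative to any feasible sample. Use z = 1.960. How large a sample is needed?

With no prior estimate, use p = 0.5, giving p(1−p) = 0.25.
n = z²·p(1−p)/E² = 1.960² × 0.2500 / 0.054² = 3.8416 × 0.2500 / 0.002916 ≈ 329.36.
Rounding up gives n = 330.

330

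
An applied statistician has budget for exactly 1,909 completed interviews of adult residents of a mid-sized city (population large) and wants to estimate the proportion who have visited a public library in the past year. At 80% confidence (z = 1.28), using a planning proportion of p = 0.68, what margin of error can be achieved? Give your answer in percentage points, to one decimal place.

SE(p̂) = √[p(1−p)/n] = √[0.2176/1909] = 0.01068.
E = z × SE = 1.28 × 0.01068 = 0.01367, or 1.4 percentage points.

1.4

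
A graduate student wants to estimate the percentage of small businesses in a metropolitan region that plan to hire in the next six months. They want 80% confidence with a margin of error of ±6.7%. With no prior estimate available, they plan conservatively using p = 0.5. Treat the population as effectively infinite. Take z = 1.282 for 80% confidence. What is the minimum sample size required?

With p = 0.5, p(1−p) = 0.25.
n = z²·p(1−p)/E² = 1.282² × 0.2500 / 0.067² = 1.6435 × 0.2500 / 0.004489 ≈ 91.53.
Rounding up gives n = 92.

92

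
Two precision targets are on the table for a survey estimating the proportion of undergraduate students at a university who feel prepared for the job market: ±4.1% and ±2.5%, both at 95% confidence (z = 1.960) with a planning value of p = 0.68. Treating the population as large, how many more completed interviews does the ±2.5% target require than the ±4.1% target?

840

At ±4.1%: n = 1.960² × 0.2176 / 0.041² ≈ 497.28 → 498.
At ±2.5%: n = 1.960² × 0.2176 / 0.025² ≈ 1337.49 → 1338.
Additional respondents: 1338 − 498 = 840.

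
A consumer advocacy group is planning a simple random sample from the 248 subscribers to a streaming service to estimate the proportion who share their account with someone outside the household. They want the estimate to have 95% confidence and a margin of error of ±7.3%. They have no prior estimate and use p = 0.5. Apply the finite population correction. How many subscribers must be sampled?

105

For 95% confidence, z = 1.96.
Unadjusted: n₀ = 1.96² × 0.50 × 0.50 / 0.073² ≈ 180.22, so n₀ = 181.
Finite population correction with N = 248: n = n₀ / (1 + (n₀−1)/N) = 181 / (1 + 180/248) = 181 / 1.7258 ≈ 104.88.
Rounding up, n = 105.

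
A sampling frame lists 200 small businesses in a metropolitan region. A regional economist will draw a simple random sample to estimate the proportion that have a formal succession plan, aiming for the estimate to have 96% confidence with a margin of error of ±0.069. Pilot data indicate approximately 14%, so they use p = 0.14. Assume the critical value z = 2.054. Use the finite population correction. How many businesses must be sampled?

70

Unadjusted: n₀ = 2.054² × 0.14 × 0.86 / 0.069² ≈ 106.69, so n₀ = 107.
Finite population correction with N = 200: n = n₀ / (1 + (n₀−1)/N) = 107 / (1 + 106/200) = 107 / 1.5300 ≈ 69.93.
Rounding up, n = 70.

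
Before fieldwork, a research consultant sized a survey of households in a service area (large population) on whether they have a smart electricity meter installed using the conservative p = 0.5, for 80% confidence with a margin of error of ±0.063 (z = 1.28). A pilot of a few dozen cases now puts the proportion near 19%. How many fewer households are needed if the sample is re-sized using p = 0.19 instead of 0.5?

40

Conservative (p = 0.5): n = 1.28² × 0.25 / 0.063² ≈ 103.20 → 104.
Using p = 0.19: p(1−p) = 0.1539, so n = 1.28² × 0.1539 / 0.063² ≈ 63.53 → 64.
Reduction: 104 − 64 = 40.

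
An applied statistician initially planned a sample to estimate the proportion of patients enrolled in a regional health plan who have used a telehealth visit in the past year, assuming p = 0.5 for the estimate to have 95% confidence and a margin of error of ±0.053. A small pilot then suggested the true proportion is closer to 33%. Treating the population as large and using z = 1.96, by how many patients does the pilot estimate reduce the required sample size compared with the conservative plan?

Conservative (p = 0.5): n = 1.96² × 0.25 / 0.053² ≈ 341.90 → 342.
Using p = 0.33: p(1−p) = 0.2211, so n = 1.96² × 0.2211 / 0.053² ≈ 302.38 → 303.
Reduction: 342 − 303 = 39.

39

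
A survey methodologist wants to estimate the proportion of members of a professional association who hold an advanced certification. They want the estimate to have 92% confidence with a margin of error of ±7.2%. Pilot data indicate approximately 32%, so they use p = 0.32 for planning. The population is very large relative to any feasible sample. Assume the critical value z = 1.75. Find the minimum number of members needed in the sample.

129

With p = 0.32, p(1−p) = 0.2176.
n = z²·p(1−p)/E² = 1.75² × 0.2176 / 0.072² = 3.0625 × 0.2176 / 0.005184 ≈ 128.55.
Rounding up gives n = 129.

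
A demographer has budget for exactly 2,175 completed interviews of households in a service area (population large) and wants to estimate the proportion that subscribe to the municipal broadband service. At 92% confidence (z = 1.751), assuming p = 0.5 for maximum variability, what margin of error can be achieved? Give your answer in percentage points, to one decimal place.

SE(p̂) = √[p(1−p)/n] = √[0.2500/2175] = 0.01072.
E = z × SE = 1.751 × 0.01072 = 0.01877, or 1.9 percentage points.

1.9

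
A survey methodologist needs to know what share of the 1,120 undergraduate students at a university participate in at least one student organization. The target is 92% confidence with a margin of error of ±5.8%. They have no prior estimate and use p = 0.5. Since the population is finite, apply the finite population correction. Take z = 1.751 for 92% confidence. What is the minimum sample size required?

190

Unadjusted: n₀ = 1.751² × 0.50 × 0.50 / 0.058² ≈ 227.85, so n₀ = 228.
Finite population correction with N = 1,120: n = n₀ / (1 + (n₀−1)/N) = 228 / (1 + 227/1120) = 228 / 1.2027 ≈ 189.58.
Rounding up, n = 190.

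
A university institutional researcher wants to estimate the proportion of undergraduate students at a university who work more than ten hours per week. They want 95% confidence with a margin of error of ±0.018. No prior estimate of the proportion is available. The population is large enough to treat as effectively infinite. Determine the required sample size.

For 95% confidence, z = 1.960.
With no prior estimate, use p = 0.5, giving p(1−p) = 0.25.
n = z²·p(1−p)/E² = 1.960² × 0.2500 / 0.018² = 3.8416 × 0.2500 / 0.000324 ≈ 2964.20.
Rounding up gives n = 2965.

2965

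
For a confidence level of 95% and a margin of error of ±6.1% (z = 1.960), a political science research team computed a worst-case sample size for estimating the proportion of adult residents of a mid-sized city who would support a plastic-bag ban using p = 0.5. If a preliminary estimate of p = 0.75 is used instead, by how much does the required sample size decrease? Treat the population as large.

Conservative (p = 0.5): n = 1.960² × 0.25 / 0.061² ≈ 258.10 → 259.
Using p = 0.75: p(1−p) = 0.1875, so n = 1.960² × 0.1875 / 0.061² ≈ 193.58 → 194.
Reduction: 259 − 194 = 65.

65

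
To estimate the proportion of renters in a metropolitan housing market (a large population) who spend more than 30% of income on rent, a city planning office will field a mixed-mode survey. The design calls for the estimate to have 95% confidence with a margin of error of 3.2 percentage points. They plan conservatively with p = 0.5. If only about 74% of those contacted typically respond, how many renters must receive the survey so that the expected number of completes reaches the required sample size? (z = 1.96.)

1268

Completed interviews needed: n₀ = 1.96² × 0.2500 / 0.032² ≈ 937.89 → 938.
At a 74% response rate, contacts needed = 938 / 0.74 ≈ 1267.57 → 1268.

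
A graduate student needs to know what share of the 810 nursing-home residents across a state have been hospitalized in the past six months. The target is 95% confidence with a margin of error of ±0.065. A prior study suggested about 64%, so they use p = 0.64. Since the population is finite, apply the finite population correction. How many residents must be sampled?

For 95% confidence, z = 1.960.
Unadjusted: n₀ = 1.960² × 0.64 × 0.36 / 0.065² ≈ 209.49, so n₀ = 210.
Finite population correction with N = 810: n = n₀ / (1 + (n₀−1)/N) = 210 / (1 + 209/810) = 210 / 1.2580 ≈ 166.93.
Rounding up, n = 167.

167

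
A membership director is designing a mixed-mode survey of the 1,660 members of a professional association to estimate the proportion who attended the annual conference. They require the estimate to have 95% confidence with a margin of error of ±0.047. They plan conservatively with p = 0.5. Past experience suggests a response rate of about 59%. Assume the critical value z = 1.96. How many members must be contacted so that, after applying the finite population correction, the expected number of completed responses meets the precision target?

585

Completed interviews needed (unadjusted): n₀ = 1.96² × 0.2500 / 0.047² ≈ 434.77 → 435.
FPC for N = 1,660: n = 435 / (1 + 434/1660) = 435 / 1.2614 ≈ 344.84 → 345.
At a 59% response rate, contacts needed = 345 / 0.59 ≈ 584.75 → 585.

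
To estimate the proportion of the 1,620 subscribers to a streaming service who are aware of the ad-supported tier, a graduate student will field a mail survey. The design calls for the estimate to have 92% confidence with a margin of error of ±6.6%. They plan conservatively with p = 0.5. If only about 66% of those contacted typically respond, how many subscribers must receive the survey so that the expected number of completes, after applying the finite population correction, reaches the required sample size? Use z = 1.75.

Completed interviews needed (unadjusted): n₀ = 1.75² × 0.2500 / 0.066² ≈ 175.76 → 176.
FPC for N = 1,620: n = 176 / (1 + 175/1620) = 176 / 1.1080 ≈ 158.84 → 159.
At a 66% response rate, contacts needed = 159 / 0.66 ≈ 240.91 → 241.

241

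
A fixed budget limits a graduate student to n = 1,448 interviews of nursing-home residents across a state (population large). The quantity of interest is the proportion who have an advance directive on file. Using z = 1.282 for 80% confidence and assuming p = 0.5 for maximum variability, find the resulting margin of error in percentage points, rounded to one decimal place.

SE(p̂) = √[p(1−p)/n] = √[0.2500/1448] = 0.01314.
E = z × SE = 1.282 × 0.01314 = 0.01685, or 1.7 percentage points.

1.7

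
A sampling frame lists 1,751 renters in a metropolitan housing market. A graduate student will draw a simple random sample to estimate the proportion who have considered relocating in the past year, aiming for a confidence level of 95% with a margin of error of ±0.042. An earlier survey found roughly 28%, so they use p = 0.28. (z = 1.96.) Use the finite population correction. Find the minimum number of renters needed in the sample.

Unadjusted: n₀ = 1.96² × 0.28 × 0.72 / 0.042² ≈ 439.04, so n₀ = 440.
Finite population correction with N = 1,751: n = n₀ / (1 + (n₀−1)/N) = 440 / (1 + 439/1751) = 440 / 1.2507 ≈ 351.80.
Rounding up, n = 352.

352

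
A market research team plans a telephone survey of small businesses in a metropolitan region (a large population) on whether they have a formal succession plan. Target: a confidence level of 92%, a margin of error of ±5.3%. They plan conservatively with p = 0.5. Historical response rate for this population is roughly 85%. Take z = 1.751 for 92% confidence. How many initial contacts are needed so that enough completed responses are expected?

322

Completed interviews needed: n₀ = 1.751² × 0.2500 / 0.053² ≈ 272.87 → 273.
At an 85% response rate, contacts needed = 273 / 0.85 ≈ 321.18 → 322.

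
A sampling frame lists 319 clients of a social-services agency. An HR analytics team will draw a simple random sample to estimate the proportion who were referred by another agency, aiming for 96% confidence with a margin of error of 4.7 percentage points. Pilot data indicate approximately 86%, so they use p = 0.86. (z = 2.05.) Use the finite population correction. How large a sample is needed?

134

Unadjusted: n₀ = 2.05² × 0.86 × 0.14 / 0.047² ≈ 229.05, so n₀ = 230.
Finite population correction with N = 319: n = n₀ / (1 + (n₀−1)/N) = 230 / (1 + 229/319) = 230 / 1.7179 ≈ 133.89.
Rounding up, n = 134.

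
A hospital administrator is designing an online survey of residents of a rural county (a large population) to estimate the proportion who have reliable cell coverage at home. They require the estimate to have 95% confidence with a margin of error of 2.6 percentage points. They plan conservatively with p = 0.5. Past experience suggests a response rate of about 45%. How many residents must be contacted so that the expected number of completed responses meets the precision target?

3158

For 95% confidence, z = 1.96.
Completed interviews needed: n₀ = 1.96² × 0.2500 / 0.026² ≈ 1420.71 → 1421.
At a 45% response rate, contacts needed = 1421 / 0.45 ≈ 3157.78 → 3158.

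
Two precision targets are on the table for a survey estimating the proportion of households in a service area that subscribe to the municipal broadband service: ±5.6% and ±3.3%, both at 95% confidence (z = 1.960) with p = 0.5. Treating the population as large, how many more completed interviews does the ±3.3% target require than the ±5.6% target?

575

At ±5.6%: n = 1.960² × 0.2500 / 0.056² ≈ 306.25 → 307.
At ±3.3%: n = 1.960² × 0.2500 / 0.033² ≈ 881.91 → 882.
Additional respondents: 882 − 307 = 575.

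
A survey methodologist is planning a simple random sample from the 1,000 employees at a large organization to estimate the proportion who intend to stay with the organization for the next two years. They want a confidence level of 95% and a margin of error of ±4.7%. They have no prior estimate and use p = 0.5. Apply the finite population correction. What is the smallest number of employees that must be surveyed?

For 95% confidence, z = 1.96.
Unadjusted: n₀ = 1.96² × 0.50 × 0.50 / 0.047² ≈ 434.77, so n₀ = 435.
Finite population correction with N = 1,000: n = n₀ / (1 + (n₀−1)/N) = 435 / (1 + 434/1000) = 435 / 1.4340 ≈ 303.35.
Rounding up, n = 304.

304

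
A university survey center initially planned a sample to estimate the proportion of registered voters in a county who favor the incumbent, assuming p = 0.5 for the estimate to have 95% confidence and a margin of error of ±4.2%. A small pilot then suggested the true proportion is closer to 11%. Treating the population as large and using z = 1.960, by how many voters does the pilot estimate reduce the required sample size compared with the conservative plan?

331

Conservative (p = 0.5): n = 1.960² × 0.25 / 0.042² ≈ 544.44 → 545.
Using p = 0.11: p(1−p) = 0.0979, so n = 1.960² × 0.0979 / 0.042² ≈ 213.20 → 214.
Reduction: 545 − 214 = 331.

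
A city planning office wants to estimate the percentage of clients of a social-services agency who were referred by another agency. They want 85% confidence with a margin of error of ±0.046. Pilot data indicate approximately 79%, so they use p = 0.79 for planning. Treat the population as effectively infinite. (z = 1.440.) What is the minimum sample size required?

With p = 0.79, p(1−p) = 0.1659.
n = z²·p(1−p)/E² = 1.440² × 0.1659 / 0.046² = 2.0736 × 0.1659 / 0.002116 ≈ 162.58.
Rounding up gives n = 163.

163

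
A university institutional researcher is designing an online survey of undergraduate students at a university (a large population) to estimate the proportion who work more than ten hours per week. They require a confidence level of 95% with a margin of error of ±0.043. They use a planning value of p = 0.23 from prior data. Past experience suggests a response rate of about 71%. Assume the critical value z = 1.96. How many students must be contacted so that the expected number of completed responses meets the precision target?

519

Completed interviews needed: n₀ = 1.96² × 0.1771 / 0.043² ≈ 367.95 → 368.
At a 71% response rate, contacts needed = 368 / 0.71 ≈ 518.31 → 519.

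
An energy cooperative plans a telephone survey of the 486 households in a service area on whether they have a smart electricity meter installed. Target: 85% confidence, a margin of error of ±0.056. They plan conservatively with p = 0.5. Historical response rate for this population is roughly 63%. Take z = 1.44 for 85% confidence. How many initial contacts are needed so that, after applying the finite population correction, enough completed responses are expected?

197

Completed interviews needed (unadjusted): n₀ = 1.44² × 0.2500 / 0.056² ≈ 165.31 → 166.
FPC for N = 486: n = 166 / (1 + 165/486) = 166 / 1.3395 ≈ 123.93 → 124.
At a 63% response rate, contacts needed = 124 / 0.63 ≈ 196.83 → 197.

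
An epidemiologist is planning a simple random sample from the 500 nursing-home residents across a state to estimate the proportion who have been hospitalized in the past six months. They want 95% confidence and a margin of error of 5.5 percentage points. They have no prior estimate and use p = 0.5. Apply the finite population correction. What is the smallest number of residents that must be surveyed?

195

For 95% confidence, z = 1.960.
Unadjusted: n₀ = 1.960² × 0.50 × 0.50 / 0.055² ≈ 317.49, so n₀ = 318.
Finite population correction with N = 500: n = n₀ / (1 + (n₀−1)/N) = 318 / (1 + 317/500) = 318 / 1.6340 ≈ 194.61.
Rounding up, n = 195.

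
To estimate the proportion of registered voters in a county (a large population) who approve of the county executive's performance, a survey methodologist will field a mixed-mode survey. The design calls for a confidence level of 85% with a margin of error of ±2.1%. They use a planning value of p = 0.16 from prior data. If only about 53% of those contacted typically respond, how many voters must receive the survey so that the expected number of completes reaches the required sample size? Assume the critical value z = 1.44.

1193

Completed interviews needed: n₀ = 1.44² × 0.1344 / 0.021² ≈ 631.95 → 632.
At a 53% response rate, contacts needed = 632 / 0.53 ≈ 1192.45 → 1193.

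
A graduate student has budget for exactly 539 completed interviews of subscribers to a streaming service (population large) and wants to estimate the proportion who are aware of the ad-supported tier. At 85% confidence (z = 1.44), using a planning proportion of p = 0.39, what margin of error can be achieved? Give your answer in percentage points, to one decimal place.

SE(p̂) = √[p(1−p)/n] = √[0.2379/539] = 0.02101.
E = z × SE = 1.44 × 0.02101 = 0.03025, or 3.0 percentage points.

3.0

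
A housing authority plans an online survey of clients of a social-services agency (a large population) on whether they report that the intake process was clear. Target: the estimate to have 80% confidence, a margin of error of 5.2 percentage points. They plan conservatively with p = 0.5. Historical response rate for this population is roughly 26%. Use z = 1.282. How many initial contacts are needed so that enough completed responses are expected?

Completed interviews needed: n₀ = 1.282² × 0.2500 / 0.052² ≈ 151.95 → 152.
At a 26% response rate, contacts needed = 152 / 0.26 ≈ 584.62 → 585.

585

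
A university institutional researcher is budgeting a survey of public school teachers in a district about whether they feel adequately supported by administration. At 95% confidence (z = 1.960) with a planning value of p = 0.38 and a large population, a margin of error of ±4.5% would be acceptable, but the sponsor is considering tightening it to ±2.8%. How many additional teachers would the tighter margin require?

At ±4.5%: n = 1.960² × 0.2356 / 0.045² ≈ 446.95 → 447.
At ±2.8%: n = 1.960² × 0.2356 / 0.028² ≈ 1154.44 → 1155.
Additional respondents: 1155 − 447 = 708.

708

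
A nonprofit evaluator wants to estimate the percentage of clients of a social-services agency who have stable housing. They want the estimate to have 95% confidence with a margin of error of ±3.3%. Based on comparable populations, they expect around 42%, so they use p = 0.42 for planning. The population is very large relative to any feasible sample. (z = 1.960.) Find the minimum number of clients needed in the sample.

860

With p = 0.42, p(1−p) = 0.2436.
n = z²·p(1−p)/E² = 1.960² × 0.2436 / 0.033² = 3.8416 × 0.2436 / 0.001089 ≈ 859.33.
Rounding up gives n = 860.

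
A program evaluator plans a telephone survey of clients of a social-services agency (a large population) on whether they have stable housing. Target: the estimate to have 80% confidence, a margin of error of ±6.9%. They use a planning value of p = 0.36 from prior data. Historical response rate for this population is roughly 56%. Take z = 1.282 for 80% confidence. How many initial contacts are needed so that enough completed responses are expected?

Completed interviews needed: n₀ = 1.282² × 0.2304 / 0.069² ≈ 79.54 → 80.
At a 56% response rate, contacts needed = 80 / 0.56 ≈ 142.86 → 143.

143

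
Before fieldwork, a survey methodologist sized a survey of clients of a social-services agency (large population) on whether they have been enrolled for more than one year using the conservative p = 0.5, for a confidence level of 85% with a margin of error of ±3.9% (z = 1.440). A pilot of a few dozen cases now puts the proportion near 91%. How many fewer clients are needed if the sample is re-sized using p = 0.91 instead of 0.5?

Conservative (p = 0.5): n = 1.440² × 0.25 / 0.039² ≈ 340.83 → 341.
Using p = 0.91: p(1−p) = 0.0819, so n = 1.440² × 0.0819 / 0.039² ≈ 111.66 → 112.
Reduction: 341 − 112 = 229.

229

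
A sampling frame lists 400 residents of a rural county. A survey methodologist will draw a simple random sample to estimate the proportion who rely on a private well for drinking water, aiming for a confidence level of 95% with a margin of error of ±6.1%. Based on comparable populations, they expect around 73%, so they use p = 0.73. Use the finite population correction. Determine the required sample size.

136

For 95% confidence, z = 1.960.
Unadjusted: n₀ = 1.960² × 0.73 × 0.27 / 0.061² ≈ 203.49, so n₀ = 204.
Finite population correction with N = 400: n = n₀ / (1 + (n₀−1)/N) = 204 / (1 + 203/400) = 204 / 1.5075 ≈ 135.32.
Rounding up, n = 136.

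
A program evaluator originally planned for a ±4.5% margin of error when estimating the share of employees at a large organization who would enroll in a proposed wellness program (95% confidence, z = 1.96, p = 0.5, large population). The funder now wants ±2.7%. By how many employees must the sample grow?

At ±4.5%: n = 1.96² × 0.2500 / 0.045² ≈ 474.27 → 475.
At ±2.7%: n = 1.96² × 0.2500 / 0.027² ≈ 1317.42 → 1318.
Additional respondents: 1318 − 475 = 843.

843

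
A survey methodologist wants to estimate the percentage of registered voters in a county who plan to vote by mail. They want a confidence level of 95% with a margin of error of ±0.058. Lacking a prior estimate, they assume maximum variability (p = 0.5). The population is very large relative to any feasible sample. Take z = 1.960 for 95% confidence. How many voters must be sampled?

With p = 0.5, p(1−p) = 0.25.
n = z²·p(1−p)/E² = 1.960² × 0.2500 / 0.058² = 3.8416 × 0.2500 / 0.003364 ≈ 285.49.
Rounding up gives n = 286.

286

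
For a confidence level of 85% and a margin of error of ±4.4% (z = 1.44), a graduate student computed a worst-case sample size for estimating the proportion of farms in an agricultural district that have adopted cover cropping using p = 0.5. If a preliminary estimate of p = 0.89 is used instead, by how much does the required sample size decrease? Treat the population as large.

163

Conservative (p = 0.5): n = 1.44² × 0.25 / 0.044² ≈ 267.77 → 268.
Using p = 0.89: p(1−p) = 0.0979, so n = 1.44² × 0.0979 / 0.044² ≈ 104.86 → 105.
Reduction: 268 − 105 = 163.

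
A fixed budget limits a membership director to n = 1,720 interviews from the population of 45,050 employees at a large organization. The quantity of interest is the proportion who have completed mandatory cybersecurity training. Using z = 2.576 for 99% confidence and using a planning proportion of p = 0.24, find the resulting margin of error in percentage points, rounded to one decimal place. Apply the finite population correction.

2.6

Finite-population factor: (N−n)/(N−1) = (45050−1720)/(45050−1) = 0.9618.
SE(p̂) = √[p(1−p)/n · (N−n)/(N−1)] = √[0.1824/1720 × 0.9618] = 0.01010.
E = z × SE = 2.576 × 0.01010 = 0.02602 ≈ 2.6 percentage points.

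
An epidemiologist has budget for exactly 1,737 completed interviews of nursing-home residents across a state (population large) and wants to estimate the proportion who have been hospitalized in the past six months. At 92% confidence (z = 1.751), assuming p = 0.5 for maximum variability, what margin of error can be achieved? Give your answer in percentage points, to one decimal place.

SE(p̂) = √[p(1−p)/n] = √[0.2500/1737] = 0.01200.
E = z × SE = 1.751 × 0.01200 = 0.02101, or 2.1 percentage points.

2.1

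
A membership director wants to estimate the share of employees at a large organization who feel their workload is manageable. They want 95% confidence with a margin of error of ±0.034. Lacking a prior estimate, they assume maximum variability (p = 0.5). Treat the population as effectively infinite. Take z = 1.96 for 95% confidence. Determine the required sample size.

With p = 0.5, p(1−p) = 0.25.
n = z²·p(1−p)/E² = 1.96² × 0.2500 / 0.034² = 3.8416 × 0.2500 / 0.001156 ≈ 830.80.
Rounding up gives n = 831.

831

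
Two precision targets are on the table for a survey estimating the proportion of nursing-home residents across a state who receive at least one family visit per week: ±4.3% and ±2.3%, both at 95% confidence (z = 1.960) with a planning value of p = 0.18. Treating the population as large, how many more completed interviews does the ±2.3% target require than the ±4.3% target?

765

At ±4.3%: n = 1.960² × 0.1476 / 0.043² ≈ 306.66 → 307.
At ±2.3%: n = 1.960² × 0.1476 / 0.023² ≈ 1071.87 → 1072.
Additional respondents: 1072 − 307 = 765.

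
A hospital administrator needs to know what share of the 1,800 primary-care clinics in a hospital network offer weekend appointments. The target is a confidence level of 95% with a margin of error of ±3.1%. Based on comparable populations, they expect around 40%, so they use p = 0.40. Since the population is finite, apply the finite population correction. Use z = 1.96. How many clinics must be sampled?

Unadjusted: n₀ = 1.96² × 0.40 × 0.60 / 0.031² ≈ 959.40, so n₀ = 960.
Finite population correction with N = 1,800: n = n₀ / (1 + (n₀−1)/N) = 960 / (1 + 959/1800) = 960 / 1.5328 ≈ 626.31.
Rounding up, n = 627.

627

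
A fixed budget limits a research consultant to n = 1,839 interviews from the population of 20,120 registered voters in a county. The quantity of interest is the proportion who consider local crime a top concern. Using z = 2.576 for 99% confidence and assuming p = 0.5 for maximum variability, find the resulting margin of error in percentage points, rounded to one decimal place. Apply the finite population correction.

2.9

Finite-population factor: (N−n)/(N−1) = (20120−1839)/(20120−1) = 0.9086.
SE(p̂) = √[p(1−p)/n · (N−n)/(N−1)] = √[0.2500/1839 × 0.9086] = 0.01111.
E = z × SE = 2.576 × 0.01111 = 0.02863 ≈ 2.9 percentage points.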